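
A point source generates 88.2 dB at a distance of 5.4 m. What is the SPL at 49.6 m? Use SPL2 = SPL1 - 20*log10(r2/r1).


r2/r1 = 49.6/5.4 = 9.18519
Correction = 20*log10(9.18519) = 19.2618 dB
SPL2 = 88.2 - 19.2618 = 68.938 dB


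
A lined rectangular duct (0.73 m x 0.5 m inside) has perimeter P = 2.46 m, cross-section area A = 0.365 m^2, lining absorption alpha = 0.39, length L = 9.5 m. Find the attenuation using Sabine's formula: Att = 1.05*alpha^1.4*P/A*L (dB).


alpha^1.4 = 0.39^1.4 = 0.267603
Attenuation rate = 1.05 * alpha^1.4 * P / A
= 1.05 * 0.267603 * 2.46 / 0.365 = 1.89375 dB/m
Total Att = 1.89375 * 9.5 = 17.991 dB


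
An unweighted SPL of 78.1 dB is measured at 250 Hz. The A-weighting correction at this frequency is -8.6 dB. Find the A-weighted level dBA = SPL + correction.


A-weighting table: 250 Hz -> -8.6 dB correction
SPL_A = SPL + correction = 78.1 + (-8.6) = 69.5 dBA


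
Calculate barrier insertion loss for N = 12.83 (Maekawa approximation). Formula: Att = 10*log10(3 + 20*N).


3 + 20*N = 3 + 20*12.83 = 259.6
Att = 10*log10(259.6) = 24.143 dB


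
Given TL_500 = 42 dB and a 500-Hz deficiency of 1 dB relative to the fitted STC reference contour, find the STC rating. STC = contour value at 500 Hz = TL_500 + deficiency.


By ASTM E413, STC = value of the fitted reference contour at 500 Hz.
Contour value at 500 Hz = TL_500 + deficiency = 42 + 1 = 43
STC = 43


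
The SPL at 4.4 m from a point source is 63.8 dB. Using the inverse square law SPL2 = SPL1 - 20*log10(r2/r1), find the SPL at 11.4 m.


r2/r1 = 11.4/4.4 = 2.59091
Correction = 20*log10(2.59091) = 8.26905 dB
SPL2 = 63.8 - 8.26905 = 55.531 dB


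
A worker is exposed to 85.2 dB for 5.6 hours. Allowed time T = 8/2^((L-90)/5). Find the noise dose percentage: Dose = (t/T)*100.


T_allowed = 8 / 2^((85.2 - 90)/5) = 15.5625 hr
Dose = 5.6 / 15.5625 * 100 = 35.984 %


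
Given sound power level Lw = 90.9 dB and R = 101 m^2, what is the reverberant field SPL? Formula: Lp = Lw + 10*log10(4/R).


4/R = 4/101 = 0.039604
Lp = 90.9 + 10*log10(0.039604) = 76.877 dB


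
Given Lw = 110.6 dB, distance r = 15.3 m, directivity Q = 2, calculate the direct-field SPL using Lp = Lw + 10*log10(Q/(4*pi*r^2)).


4*pi*r^2 = 4*pi*15.3^2 = 2941.66 m^2
Q / (4*pi*r^2) = 2 / 2941.66 = 0.000679888
Lp = 110.6 + 10*log10(0.000679888) = 78.924 dB


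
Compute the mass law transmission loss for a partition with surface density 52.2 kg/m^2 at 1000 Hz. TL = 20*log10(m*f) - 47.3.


m * f = 52.2 * 1000 = 52200
20*log10(52200) = 94.3534 dB
TL = 94.3534 - 47.3 = 47.053 dB


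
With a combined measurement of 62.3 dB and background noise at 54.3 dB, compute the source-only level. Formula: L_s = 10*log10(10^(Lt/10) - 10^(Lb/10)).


10^(62.3/10) = 1.69824e+06
10^(54.3/10) = 269153
Difference = 1.69824e+06 - 269153 = 1.42909e+06
L_source = 10*log10(1.42909e+06) = 61.551 dB


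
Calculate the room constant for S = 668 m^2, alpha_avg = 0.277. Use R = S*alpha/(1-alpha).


R = 668 * 0.277 / (1 - 0.277) = 255.93 m^2


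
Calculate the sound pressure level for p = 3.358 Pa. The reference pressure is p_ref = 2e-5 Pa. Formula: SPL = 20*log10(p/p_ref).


p / p_ref = 3.358 / 2e-5 = 167900
SPL = 20 * log10(167900) = 104.5 dB


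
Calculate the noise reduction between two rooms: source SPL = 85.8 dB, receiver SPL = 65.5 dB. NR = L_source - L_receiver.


NR = L_source - L_receiver (difference between source and receiving room levels)
NR = 85.8 - 65.5 = 20.3 dB


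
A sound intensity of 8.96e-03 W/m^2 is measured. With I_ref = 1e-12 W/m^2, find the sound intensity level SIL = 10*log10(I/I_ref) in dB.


I / I_ref = 8.96e-03 / 1e-12 = 8.96e+09
SIL = 10 * log10(8.96e+09) = 99.523 dB


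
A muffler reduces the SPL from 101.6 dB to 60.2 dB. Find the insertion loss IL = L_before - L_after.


Insertion loss = SPL without muffler - SPL with muffler
IL = 101.6 - 60.2 = 41.4 dB


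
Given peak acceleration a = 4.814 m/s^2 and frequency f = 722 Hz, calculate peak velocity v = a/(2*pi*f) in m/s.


omega = 2*pi*f = 2*pi*722 = 4536.46 rad/s
v = a / omega = 4.814 / 4536.46 = 0.0010612 m/s


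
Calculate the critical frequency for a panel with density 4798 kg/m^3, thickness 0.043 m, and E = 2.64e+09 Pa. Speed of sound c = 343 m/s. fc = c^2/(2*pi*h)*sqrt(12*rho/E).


12*rho/E = 12*4798/2.64e+09 = 2.18091e-05
sqrt(12*rho/E) = sqrt(2.18091e-05) = 0.00467002
c^2/(2*pi*h) = 343^2/(2*pi*0.043) = 435452
fc = 435452 * 0.00467002 = 2033.6 Hz


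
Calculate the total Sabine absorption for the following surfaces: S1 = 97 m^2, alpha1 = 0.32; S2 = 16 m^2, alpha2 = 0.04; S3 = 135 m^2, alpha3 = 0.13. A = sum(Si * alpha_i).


97 * 0.32 = 31.04
16 * 0.04 = 0.64
135 * 0.13 = 17.55
A_total = 31.04 + 0.64 + 17.55 = 49.23 m^2


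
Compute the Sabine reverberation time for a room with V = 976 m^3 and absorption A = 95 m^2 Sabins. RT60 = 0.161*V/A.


RT60 = 0.161 * 976 / 95 = 1.6541 s


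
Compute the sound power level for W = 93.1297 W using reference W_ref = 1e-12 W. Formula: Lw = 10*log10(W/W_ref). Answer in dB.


W / W_ref = 93.1297 / 1e-12 = 9.31297e+13
Lw = 10 * log10(9.31297e+13) = 139.69 dB


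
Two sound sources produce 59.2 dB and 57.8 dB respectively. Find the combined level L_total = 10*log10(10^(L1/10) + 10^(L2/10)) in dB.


10^(59.2/10) = 831764
10^(57.8/10) = 602560
Sum = 831764 + 602560 = 1.43432e+06
L_total = 10*log10(1.43432e+06) = 61.566 dB


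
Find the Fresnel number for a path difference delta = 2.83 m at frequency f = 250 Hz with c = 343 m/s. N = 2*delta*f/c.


N = 2*delta*f/c = 2*delta/lambda, where lambda = c/f
lambda = 343 / 250 = 1.372 m
N = 2 * 2.83 / 1.372 = 4.1254


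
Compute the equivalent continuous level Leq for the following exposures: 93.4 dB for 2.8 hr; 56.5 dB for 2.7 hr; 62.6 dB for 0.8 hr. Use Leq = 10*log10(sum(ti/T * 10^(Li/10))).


T_total = 2.8 + 2.7 + 0.8 = 6.3 hr
(2.8/6.3) * 10^(93.4/10) = 9.72338e+08
(2.7/6.3) * 10^(56.5/10) = 191436
(0.8/6.3) * 10^(62.6/10) = 231073
Sum = 9.72338e+08 + 191436 + 231073 = 9.72761e+08
Leq = 10*log10(9.72761e+08) = 89.88 dB


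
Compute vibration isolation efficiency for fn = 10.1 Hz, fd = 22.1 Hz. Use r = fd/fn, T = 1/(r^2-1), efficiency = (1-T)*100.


r = 22.1 / 10.1 = 2.18812
r^2 - 1 = 2.18812^2 - 1 = 3.78787
T = 1/3.78787 = 0.264001
Efficiency = (1 - 0.264001)*100 = 73.6 %


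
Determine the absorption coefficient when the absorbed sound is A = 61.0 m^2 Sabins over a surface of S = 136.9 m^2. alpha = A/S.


Absorption coefficient = absorbed power / incident power
alpha = A / S = 61.0 / 136.9 = 0.44558


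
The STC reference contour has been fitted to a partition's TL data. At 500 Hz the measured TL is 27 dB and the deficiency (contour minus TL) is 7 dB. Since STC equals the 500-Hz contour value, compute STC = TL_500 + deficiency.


By ASTM E413, STC = value of the fitted reference contour at 500 Hz.
Contour value at 500 Hz = TL_500 + deficiency = 27 + 7 = 34
STC = 34


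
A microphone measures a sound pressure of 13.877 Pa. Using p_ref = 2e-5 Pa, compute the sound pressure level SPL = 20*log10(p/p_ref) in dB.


p / p_ref = 13.877 / 2e-5 = 693850
SPL = 20 * log10(693850) = 116.83 dB


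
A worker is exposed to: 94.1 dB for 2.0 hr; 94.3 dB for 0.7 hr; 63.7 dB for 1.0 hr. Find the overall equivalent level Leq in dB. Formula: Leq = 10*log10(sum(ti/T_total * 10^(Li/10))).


T_total = 2.0 + 0.7 + 1.0 = 3.7 hr
(2.0/3.7) * 10^(94.1/10) = 1.3894e+09
(0.7/3.7) * 10^(94.3/10) = 5.09209e+08
(1.0/3.7) * 10^(63.7/10) = 633575
Sum = 1.3894e+09 + 5.09209e+08 + 633575 = 1.89924e+09
Leq = 10*log10(1.89924e+09) = 92.786 dB


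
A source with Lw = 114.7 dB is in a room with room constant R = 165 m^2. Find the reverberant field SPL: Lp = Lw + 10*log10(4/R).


4/R = 4/165 = 0.0242424
Lp = 114.7 + 10*log10(0.0242424) = 98.546 dB


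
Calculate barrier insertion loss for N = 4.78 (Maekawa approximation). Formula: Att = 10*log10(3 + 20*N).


3 + 20*N = 3 + 20*4.78 = 98.6
Att = 10*log10(98.6) = 19.939 dB


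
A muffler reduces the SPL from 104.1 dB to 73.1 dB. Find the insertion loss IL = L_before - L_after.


Insertion loss = SPL without muffler - SPL with muffler
IL = 104.1 - 73.1 = 31 dB


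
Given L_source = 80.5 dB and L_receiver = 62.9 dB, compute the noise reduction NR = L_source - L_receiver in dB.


NR = L_source - L_receiver (difference between source and receiving room levels)
NR = 80.5 - 62.9 = 17.6 dB


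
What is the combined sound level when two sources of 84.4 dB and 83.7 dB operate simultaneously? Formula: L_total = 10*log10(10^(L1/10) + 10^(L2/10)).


10^(84.4/10) = 2.75423e+08
10^(83.7/10) = 2.34423e+08
Sum = 2.75423e+08 + 2.34423e+08 = 5.09846e+08
L_total = 10*log10(5.09846e+08) = 87.074 dB


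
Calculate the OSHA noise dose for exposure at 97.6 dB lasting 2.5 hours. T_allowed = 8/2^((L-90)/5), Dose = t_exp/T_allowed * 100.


T_allowed = 8 / 2^((97.6 - 90)/5) = 2.78949 hr
Dose = 2.5 / 2.78949 * 100 = 89.622 %


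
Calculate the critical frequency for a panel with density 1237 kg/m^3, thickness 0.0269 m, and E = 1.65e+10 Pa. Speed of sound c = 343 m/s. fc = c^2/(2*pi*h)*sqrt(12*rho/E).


12*rho/E = 12*1237/1.65e+10 = 8.99636e-07
sqrt(12*rho/E) = sqrt(8.99636e-07) = 0.000948491
c^2/(2*pi*h) = 343^2/(2*pi*0.0269) = 696075
fc = 696075 * 0.000948491 = 660.22 Hz


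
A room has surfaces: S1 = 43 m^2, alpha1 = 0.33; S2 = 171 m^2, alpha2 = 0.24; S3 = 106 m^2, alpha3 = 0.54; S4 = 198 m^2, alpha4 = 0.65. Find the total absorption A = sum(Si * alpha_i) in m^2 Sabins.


43 * 0.33 = 14.19
171 * 0.24 = 41.04
106 * 0.54 = 57.24
198 * 0.65 = 128.7
A_total = 14.19 + 41.04 + 57.24 + 128.7 = 241.17 m^2


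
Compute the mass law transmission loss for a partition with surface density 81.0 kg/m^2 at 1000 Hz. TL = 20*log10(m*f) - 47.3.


m * f = 81.0 * 1000 = 81000
20*log10(81000) = 98.1697 dB
TL = 98.1697 - 47.3 = 50.87 dB


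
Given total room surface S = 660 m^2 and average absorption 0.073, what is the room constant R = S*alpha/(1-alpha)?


R = 660 * 0.073 / (1 - 0.073) = 51.974 m^2


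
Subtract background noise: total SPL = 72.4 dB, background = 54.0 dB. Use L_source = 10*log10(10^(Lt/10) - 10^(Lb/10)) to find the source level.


10^(72.4/10) = 1.7378e+07
10^(54.0/10) = 251189
Difference = 1.7378e+07 - 251189 = 1.71268e+07
L_source = 10*log10(1.71268e+07) = 72.337 dB


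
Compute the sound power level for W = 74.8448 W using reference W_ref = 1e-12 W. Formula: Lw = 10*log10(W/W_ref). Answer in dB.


W / W_ref = 74.8448 / 1e-12 = 7.48448e+13
Lw = 10 * log10(7.48448e+13) = 138.74 dB


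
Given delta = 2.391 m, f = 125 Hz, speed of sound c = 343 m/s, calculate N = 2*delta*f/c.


N = 2*delta*f/c = 2*delta/lambda, where lambda = c/f
lambda = 343 / 125 = 2.744 m
N = 2 * 2.391 / 2.744 = 1.7427


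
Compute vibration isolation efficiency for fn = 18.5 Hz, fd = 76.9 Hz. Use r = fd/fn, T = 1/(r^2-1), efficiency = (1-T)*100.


r = 76.9 / 18.5 = 4.15676
r^2 - 1 = 4.15676^2 - 1 = 16.2787
T = 1/16.2787 = 0.06143
Efficiency = (1 - 0.06143)*100 = 93.857 %


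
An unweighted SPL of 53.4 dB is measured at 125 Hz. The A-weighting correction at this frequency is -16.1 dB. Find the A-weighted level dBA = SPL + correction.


A-weighting table: 125 Hz -> -16.1 dB correction
SPL_A = SPL + correction = 53.4 + (-16.1) = 37.3 dBA


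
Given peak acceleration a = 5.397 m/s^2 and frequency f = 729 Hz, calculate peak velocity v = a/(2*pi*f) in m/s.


omega = 2*pi*f = 2*pi*729 = 4580.44 rad/s
v = a / omega = 5.397 / 4580.44 = 0.0011783 m/s


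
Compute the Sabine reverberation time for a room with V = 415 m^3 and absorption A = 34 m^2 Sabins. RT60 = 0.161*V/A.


RT60 = 0.161 * 415 / 34 = 1.9651 s


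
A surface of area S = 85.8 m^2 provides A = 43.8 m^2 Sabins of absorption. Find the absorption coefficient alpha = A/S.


Absorption coefficient = absorbed power / incident power
alpha = A / S = 43.8 / 85.8 = 0.51049


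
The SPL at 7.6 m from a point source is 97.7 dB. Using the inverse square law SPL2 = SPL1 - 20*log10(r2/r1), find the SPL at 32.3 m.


r2/r1 = 32.3/7.6 = 4.25
Correction = 20*log10(4.25) = 12.5678 dB
SPL2 = 97.7 - 12.5678 = 85.132 dB


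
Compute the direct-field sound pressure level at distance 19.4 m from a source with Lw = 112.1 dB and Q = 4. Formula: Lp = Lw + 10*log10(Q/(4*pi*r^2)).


4*pi*r^2 = 4*pi*19.4^2 = 4729.48 m^2
Q / (4*pi*r^2) = 4 / 4729.48 = 0.000845759
Lp = 112.1 + 10*log10(0.000845759) = 81.372 dB


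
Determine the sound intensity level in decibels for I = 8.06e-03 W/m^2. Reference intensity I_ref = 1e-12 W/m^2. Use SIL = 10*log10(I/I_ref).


I / I_ref = 8.06e-03 / 1e-12 = 8.06e+09
SIL = 10 * log10(8.06e+09) = 99.063 dB


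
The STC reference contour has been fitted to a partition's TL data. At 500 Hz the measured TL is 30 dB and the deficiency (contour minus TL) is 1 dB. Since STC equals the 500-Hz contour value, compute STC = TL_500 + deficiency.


By ASTM E413, STC = value of the fitted reference contour at 500 Hz.
Contour value at 500 Hz = TL_500 + deficiency = 30 + 1 = 31
STC = 31


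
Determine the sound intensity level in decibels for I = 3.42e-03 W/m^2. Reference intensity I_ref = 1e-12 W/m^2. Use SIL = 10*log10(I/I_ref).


I / I_ref = 3.42e-03 / 1e-12 = 3.42e+09
SIL = 10 * log10(3.42e+09) = 95.34 dB


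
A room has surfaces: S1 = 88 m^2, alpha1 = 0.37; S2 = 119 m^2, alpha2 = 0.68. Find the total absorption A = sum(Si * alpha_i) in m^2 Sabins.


88 * 0.37 = 32.56
119 * 0.68 = 80.92
A_total = 32.56 + 80.92 = 113.48 m^2


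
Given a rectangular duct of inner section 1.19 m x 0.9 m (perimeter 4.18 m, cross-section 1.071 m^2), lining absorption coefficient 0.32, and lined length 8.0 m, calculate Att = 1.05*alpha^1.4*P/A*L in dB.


alpha^1.4 = 0.32^1.4 = 0.202866
Attenuation rate = 1.05 * alpha^1.4 * P / A
= 1.05 * 0.202866 * 4.18 / 1.071 = 0.831353 dB/m
Total Att = 0.831353 * 8.0 = 6.6508 dB


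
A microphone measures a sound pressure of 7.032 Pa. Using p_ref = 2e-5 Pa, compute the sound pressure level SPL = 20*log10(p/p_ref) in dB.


p / p_ref = 7.032 / 2e-5 = 351600
SPL = 20 * log10(351600) = 110.92 dB


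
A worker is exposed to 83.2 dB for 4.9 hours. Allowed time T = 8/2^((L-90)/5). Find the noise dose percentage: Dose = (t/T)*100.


T_allowed = 8 / 2^((83.2 - 90)/5) = 20.5348 hr
Dose = 4.9 / 20.5348 * 100 = 23.862 %


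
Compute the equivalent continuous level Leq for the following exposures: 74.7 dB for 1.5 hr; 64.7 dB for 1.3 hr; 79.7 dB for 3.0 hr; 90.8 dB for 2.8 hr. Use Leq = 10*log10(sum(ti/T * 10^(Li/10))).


T_total = 1.5 + 1.3 + 3.0 + 2.8 = 8.6 hr
(1.5/8.6) * 10^(74.7/10) = 5.14746e+06
(1.3/8.6) * 10^(64.7/10) = 446113
(3.0/8.6) * 10^(79.7/10) = 3.25554e+07
(2.8/8.6) * 10^(90.8/10) = 3.91435e+08
Sum = 5.14746e+06 + 446113 + 3.25554e+07 + 3.91435e+08 = 4.29584e+08
Leq = 10*log10(4.29584e+08) = 86.33 dB


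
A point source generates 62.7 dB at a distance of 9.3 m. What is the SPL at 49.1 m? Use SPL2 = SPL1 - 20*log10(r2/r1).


r2/r1 = 49.1/9.3 = 5.27957
Correction = 20*log10(5.27957) = 14.452 dB
SPL2 = 62.7 - 14.452 = 48.248 dB


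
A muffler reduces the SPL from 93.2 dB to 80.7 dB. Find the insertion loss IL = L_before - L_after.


Insertion loss = SPL without muffler - SPL with muffler
IL = 93.2 - 80.7 = 12.5 dB


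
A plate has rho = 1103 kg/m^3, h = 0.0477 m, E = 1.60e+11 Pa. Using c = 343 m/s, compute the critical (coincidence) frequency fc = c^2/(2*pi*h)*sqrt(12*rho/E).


12*rho/E = 12*1103/1.60e+11 = 8.2725e-08
sqrt(12*rho/E) = sqrt(8.2725e-08) = 0.00028762
c^2/(2*pi*h) = 343^2/(2*pi*0.0477) = 392545
fc = 392545 * 0.00028762 = 112.9 Hz


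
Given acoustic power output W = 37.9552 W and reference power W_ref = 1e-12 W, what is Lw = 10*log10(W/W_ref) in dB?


W / W_ref = 37.9552 / 1e-12 = 3.79552e+13
Lw = 10 * log10(3.79552e+13) = 135.79 dB


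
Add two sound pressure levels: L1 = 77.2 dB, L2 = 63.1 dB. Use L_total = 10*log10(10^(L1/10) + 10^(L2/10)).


10^(77.2/10) = 5.24807e+07
10^(63.1/10) = 2.04174e+06
Sum = 5.24807e+07 + 2.04174e+06 = 5.45224e+07
L_total = 10*log10(5.45224e+07) = 77.366 dB


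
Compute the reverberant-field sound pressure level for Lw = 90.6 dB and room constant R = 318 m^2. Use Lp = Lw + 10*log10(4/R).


4/R = 4/318 = 0.0125786
Lp = 90.6 + 10*log10(0.0125786) = 71.596 dB


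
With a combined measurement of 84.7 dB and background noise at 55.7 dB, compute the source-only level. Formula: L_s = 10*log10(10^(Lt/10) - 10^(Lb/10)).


10^(84.7/10) = 2.95121e+08
10^(55.7/10) = 371535
Difference = 2.95121e+08 - 371535 = 2.94749e+08
L_source = 10*log10(2.94749e+08) = 84.695 dB


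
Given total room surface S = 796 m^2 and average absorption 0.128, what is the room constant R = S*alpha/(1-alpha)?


R = 796 * 0.128 / (1 - 0.128) = 116.84 m^2


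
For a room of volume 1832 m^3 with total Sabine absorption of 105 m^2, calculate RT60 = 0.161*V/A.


RT60 = 0.161 * 1832 / 105 = 2.8091 s


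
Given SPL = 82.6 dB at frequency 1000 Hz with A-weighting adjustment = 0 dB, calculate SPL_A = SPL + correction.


A-weighting table: 1000 Hz -> 0 dB correction
SPL_A = SPL + correction = 82.6 + (0) = 82.6 dBA


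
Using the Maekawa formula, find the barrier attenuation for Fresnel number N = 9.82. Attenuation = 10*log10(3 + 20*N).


3 + 20*N = 3 + 20*9.82 = 199.4
Att = 10*log10(199.4) = 22.997 dB


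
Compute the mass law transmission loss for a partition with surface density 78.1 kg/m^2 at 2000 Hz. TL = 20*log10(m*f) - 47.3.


m * f = 78.1 * 2000 = 156200
20*log10(156200) = 103.874 dB
TL = 103.874 - 47.3 = 56.574 dB


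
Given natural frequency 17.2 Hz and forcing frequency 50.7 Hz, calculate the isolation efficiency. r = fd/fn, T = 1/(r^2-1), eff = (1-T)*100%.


r = 50.7 / 17.2 = 2.94767
r^2 - 1 = 2.94767^2 - 1 = 7.68876
T = 1/7.68876 = 0.13006
Efficiency = (1 - 0.13006)*100 = 86.994 %


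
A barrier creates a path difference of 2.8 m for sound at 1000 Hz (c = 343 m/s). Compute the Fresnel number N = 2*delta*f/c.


N = 2*delta*f/c = 2*delta/lambda, where lambda = c/f
lambda = 343 / 1000 = 0.343 m
N = 2 * 2.8 / 0.343 = 16.327


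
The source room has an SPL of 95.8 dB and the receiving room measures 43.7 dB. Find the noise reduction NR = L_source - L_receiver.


NR = L_source - L_receiver (difference between source and receiving room levels)
NR = 95.8 - 43.7 = 52.1 dB


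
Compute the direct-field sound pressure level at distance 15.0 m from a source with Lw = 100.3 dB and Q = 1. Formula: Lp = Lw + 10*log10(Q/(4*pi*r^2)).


4*pi*r^2 = 4*pi*15.0^2 = 2827.43 m^2
Q / (4*pi*r^2) = 1 / 2827.43 = 0.000353678
Lp = 100.3 + 10*log10(0.000353678) = 65.786 dB


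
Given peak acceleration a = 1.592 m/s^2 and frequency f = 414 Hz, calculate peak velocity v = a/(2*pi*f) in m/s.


omega = 2*pi*f = 2*pi*414 = 2601.24 rad/s
v = a / omega = 1.592 / 2601.24 = 0.00061202 m/s


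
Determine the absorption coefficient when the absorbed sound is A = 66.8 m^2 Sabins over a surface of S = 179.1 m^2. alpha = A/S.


Absorption coefficient = absorbed power / incident power
alpha = A / S = 66.8 / 179.1 = 0.37298


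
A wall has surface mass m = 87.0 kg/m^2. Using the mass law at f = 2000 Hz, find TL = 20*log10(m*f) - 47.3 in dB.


m * f = 87.0 * 2000 = 174000
20*log10(174000) = 104.811 dB
TL = 104.811 - 47.3 = 57.511 dB


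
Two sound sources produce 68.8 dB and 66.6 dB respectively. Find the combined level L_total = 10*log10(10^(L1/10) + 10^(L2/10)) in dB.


10^(68.8/10) = 7.58578e+06
10^(66.6/10) = 4.57088e+06
Sum = 7.58578e+06 + 4.57088e+06 = 1.21567e+07
L_total = 10*log10(1.21567e+07) = 70.848 dB


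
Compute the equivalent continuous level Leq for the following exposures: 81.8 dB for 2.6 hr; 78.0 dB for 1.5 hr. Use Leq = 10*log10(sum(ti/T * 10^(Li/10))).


T_total = 2.6 + 1.5 = 4.1 hr
(2.6/4.1) * 10^(81.8/10) = 9.59819e+07
(1.5/4.1) * 10^(78.0/10) = 2.30838e+07
Sum = 9.59819e+07 + 2.30838e+07 = 1.19066e+08
Leq = 10*log10(1.19066e+08) = 80.758 dB


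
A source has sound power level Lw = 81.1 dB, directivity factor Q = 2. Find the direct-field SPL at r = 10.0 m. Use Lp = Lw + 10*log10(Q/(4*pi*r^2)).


4*pi*r^2 = 4*pi*10.0^2 = 1256.64 m^2
Q / (4*pi*r^2) = 2 / 1256.64 = 0.00159155
Lp = 81.1 + 10*log10(0.00159155) = 53.118 dB


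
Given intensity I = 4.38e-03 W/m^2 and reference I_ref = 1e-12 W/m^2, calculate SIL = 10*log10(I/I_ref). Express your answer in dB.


I / I_ref = 4.38e-03 / 1e-12 = 4.38e+09
SIL = 10 * log10(4.38e+09) = 96.415 dB


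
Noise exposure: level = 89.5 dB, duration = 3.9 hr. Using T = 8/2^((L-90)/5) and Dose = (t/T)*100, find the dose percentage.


T_allowed = 8 / 2^((89.5 - 90)/5) = 8.57419 hr
Dose = 3.9 / 8.57419 * 100 = 45.485 %


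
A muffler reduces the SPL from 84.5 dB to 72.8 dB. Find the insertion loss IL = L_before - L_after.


Insertion loss = SPL without muffler - SPL with muffler
IL = 84.5 - 72.8 = 11.7 dB


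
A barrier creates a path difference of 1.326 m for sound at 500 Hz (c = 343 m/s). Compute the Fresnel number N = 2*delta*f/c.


N = 2*delta*f/c = 2*delta/lambda, where lambda = c/f
lambda = 343 / 500 = 0.686 m
N = 2 * 1.326 / 0.686 = 3.8659


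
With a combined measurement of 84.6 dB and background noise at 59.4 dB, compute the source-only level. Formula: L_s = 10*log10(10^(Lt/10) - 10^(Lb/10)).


10^(84.6/10) = 2.88403e+08
10^(59.4/10) = 870964
Difference = 2.88403e+08 - 870964 = 2.87532e+08
L_source = 10*log10(2.87532e+08) = 84.587 dB


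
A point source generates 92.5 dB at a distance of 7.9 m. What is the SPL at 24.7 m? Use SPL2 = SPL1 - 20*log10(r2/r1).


r2/r1 = 24.7/7.9 = 3.12658
Correction = 20*log10(3.12658) = 9.90139 dB
SPL2 = 92.5 - 9.90139 = 82.599 dB


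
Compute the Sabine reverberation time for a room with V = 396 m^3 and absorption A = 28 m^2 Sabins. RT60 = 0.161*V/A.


RT60 = 0.161 * 396 / 28 = 2.277 s


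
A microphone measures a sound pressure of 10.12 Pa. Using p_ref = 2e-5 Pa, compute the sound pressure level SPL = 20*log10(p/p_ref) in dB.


p / p_ref = 10.12 / 2e-5 = 506000
SPL = 20 * log10(506000) = 114.08 dB


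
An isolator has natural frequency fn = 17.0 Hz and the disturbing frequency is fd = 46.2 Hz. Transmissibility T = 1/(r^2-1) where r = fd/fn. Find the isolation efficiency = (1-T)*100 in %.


r = 46.2 / 17.0 = 2.71765
r^2 - 1 = 2.71765^2 - 1 = 6.38562
T = 1/6.38562 = 0.156602
Efficiency = (1 - 0.156602)*100 = 84.34 %


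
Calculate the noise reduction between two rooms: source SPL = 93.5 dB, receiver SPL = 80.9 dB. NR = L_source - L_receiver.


NR = L_source - L_receiver (difference between source and receiving room levels)
NR = 93.5 - 80.9 = 12.6 dB


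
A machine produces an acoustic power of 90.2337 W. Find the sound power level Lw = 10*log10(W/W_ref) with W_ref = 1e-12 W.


W / W_ref = 90.2337 / 1e-12 = 9.02337e+13
Lw = 10 * log10(9.02337e+13) = 139.55 dB


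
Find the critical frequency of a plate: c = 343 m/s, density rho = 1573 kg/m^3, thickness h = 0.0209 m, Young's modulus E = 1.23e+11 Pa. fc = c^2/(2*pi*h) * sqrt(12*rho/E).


12*rho/E = 12*1573/1.23e+11 = 1.53463e-07
sqrt(12*rho/E) = sqrt(1.53463e-07) = 0.000391744
c^2/(2*pi*h) = 343^2/(2*pi*0.0209) = 895905
fc = 895905 * 0.000391744 = 350.97 Hz


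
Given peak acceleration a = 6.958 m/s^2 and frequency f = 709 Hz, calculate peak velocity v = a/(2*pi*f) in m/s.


omega = 2*pi*f = 2*pi*709 = 4454.78 rad/s
v = a / omega = 6.958 / 4454.78 = 0.0015619 m/s


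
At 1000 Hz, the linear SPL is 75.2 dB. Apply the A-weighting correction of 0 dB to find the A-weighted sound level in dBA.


A-weighting table: 1000 Hz -> 0 dB correction
SPL_A = SPL + correction = 75.2 + (0) = 75.2 dBA


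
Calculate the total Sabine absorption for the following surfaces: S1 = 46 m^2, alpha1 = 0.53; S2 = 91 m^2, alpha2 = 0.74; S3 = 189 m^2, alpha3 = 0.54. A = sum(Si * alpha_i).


46 * 0.53 = 24.38
91 * 0.74 = 67.34
189 * 0.54 = 102.06
A_total = 24.38 + 67.34 + 102.06 = 193.78 m^2


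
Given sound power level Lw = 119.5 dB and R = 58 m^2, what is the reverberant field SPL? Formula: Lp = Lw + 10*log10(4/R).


4/R = 4/58 = 0.0689655
Lp = 119.5 + 10*log10(0.0689655) = 107.89 dB


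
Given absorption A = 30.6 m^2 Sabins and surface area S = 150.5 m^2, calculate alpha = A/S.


Absorption coefficient = absorbed power / incident power
alpha = A / S = 30.6 / 150.5 = 0.20332


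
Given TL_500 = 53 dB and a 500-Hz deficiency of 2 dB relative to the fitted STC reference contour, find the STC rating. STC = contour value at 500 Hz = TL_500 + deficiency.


By ASTM E413, STC = value of the fitted reference contour at 500 Hz.
Contour value at 500 Hz = TL_500 + deficiency = 53 + 2 = 55
STC = 55


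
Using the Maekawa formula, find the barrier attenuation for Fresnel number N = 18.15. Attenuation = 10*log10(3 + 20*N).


3 + 20*N = 3 + 20*18.15 = 366
Att = 10*log10(366) = 25.635 dB


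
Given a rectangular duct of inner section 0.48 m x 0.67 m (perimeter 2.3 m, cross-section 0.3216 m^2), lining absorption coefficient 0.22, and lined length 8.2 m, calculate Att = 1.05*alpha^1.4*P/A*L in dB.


alpha^1.4 = 0.22^1.4 = 0.120058
Attenuation rate = 1.05 * alpha^1.4 * P / A
= 1.05 * 0.120058 * 2.3 / 0.3216 = 0.901555 dB/m
Total Att = 0.901555 * 8.2 = 7.3928 dB


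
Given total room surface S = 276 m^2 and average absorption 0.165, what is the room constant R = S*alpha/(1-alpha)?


R = 276 * 0.165 / (1 - 0.165) = 54.539 m^2


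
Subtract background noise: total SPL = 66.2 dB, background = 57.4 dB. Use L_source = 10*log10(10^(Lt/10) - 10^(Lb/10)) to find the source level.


10^(66.2/10) = 4.16869e+06
10^(57.4/10) = 549541
Difference = 4.16869e+06 - 549541 = 3.61915e+06
L_source = 10*log10(3.61915e+06) = 65.586 dB


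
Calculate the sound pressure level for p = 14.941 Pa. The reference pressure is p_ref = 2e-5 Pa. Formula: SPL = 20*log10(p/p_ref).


p / p_ref = 14.941 / 2e-5 = 747050
SPL = 20 * log10(747050) = 117.47 dB


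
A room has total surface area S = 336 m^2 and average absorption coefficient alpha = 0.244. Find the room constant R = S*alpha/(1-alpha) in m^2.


R = 336 * 0.244 / (1 - 0.244) = 108.44 m^2


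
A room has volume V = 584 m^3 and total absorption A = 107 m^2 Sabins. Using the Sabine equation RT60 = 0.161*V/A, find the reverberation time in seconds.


RT60 = 0.161 * 584 / 107 = 0.87873 s


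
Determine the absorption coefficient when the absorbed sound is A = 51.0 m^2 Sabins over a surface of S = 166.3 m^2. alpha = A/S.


Absorption coefficient = absorbed power / incident power
alpha = A / S = 51.0 / 166.3 = 0.30667


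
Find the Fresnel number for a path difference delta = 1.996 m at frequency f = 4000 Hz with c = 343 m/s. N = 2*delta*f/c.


N = 2*delta*f/c = 2*delta/lambda, where lambda = c/f
lambda = 343 / 4000 = 0.08575 m
N = 2 * 1.996 / 0.08575 = 46.554


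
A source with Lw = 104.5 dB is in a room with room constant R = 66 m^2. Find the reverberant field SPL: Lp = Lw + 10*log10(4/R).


4/R = 4/66 = 0.0606061
Lp = 104.5 + 10*log10(0.0606061) = 92.325 dB


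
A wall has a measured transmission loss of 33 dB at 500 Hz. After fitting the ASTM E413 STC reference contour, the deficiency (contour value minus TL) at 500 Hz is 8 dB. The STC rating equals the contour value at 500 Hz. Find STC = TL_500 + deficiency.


By ASTM E413, STC = value of the fitted reference contour at 500 Hz.
Contour value at 500 Hz = TL_500 + deficiency = 33 + 8 = 41
STC = 41


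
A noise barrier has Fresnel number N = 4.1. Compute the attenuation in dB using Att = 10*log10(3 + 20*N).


3 + 20*N = 3 + 20*4.1 = 85
Att = 10*log10(85) = 19.294 dB


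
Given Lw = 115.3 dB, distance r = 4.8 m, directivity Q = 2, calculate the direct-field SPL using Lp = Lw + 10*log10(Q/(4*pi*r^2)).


4*pi*r^2 = 4*pi*4.8^2 = 289.529 m^2
Q / (4*pi*r^2) = 2 / 289.529 = 0.00690777
Lp = 115.3 + 10*log10(0.00690777) = 93.693 dB


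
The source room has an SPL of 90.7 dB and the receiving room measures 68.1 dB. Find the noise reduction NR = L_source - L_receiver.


NR = L_source - L_receiver (difference between source and receiving room levels)
NR = 90.7 - 68.1 = 22.6 dB


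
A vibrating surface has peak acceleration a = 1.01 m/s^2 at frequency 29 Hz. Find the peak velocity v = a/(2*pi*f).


omega = 2*pi*f = 2*pi*29 = 182.212 rad/s
v = a / omega = 1.01 / 182.212 = 0.005543 m/s


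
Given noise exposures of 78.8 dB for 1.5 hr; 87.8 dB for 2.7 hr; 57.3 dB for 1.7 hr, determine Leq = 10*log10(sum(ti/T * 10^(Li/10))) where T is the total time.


T_total = 1.5 + 2.7 + 1.7 = 5.9 hr
(1.5/5.9) * 10^(78.8/10) = 1.92859e+07
(2.7/5.9) * 10^(87.8/10) = 2.75748e+08
(1.7/5.9) * 10^(57.3/10) = 154738
Sum = 1.92859e+07 + 2.75748e+08 + 154738 = 2.95189e+08
Leq = 10*log10(2.95189e+08) = 84.701 dB


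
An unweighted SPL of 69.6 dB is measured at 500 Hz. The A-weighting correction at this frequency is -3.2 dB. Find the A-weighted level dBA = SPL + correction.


A-weighting table: 500 Hz -> -3.2 dB correction
SPL_A = SPL + correction = 69.6 + (-3.2) = 66.4 dBA


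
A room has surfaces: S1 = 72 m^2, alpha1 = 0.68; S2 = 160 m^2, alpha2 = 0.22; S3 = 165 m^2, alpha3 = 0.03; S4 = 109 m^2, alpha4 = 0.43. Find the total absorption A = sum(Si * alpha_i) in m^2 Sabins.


72 * 0.68 = 48.96
160 * 0.22 = 35.2
165 * 0.03 = 4.95
109 * 0.43 = 46.87
A_total = 48.96 + 35.2 + 4.95 + 46.87 = 135.98 m^2


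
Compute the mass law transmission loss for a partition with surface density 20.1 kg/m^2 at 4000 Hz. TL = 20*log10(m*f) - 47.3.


m * f = 20.1 * 4000 = 80400
20*log10(80400) = 98.1051 dB
TL = 98.1051 - 47.3 = 50.805 dB


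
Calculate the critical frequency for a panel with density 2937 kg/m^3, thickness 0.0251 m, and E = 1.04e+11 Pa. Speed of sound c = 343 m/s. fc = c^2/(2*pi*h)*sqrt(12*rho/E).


12*rho/E = 12*2937/1.04e+11 = 3.38885e-07
sqrt(12*rho/E) = sqrt(3.38885e-07) = 0.000582138
c^2/(2*pi*h) = 343^2/(2*pi*0.0251) = 745993
fc = 745993 * 0.000582138 = 434.27 Hz


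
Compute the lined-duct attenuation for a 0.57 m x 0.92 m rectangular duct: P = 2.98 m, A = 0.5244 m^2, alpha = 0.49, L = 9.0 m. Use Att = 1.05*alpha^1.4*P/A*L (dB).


alpha^1.4 = 0.49^1.4 = 0.368362
Attenuation rate = 1.05 * alpha^1.4 * P / A
= 1.05 * 0.368362 * 2.98 / 0.5244 = 2.19795 dB/m
Total Att = 2.19795 * 9.0 = 19.782 dB


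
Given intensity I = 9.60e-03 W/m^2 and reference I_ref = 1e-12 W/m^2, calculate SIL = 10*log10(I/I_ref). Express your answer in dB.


I / I_ref = 9.60e-03 / 1e-12 = 9.6e+09
SIL = 10 * log10(9.6e+09) = 99.823 dB


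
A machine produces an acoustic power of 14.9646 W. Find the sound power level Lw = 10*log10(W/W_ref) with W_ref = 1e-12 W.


W / W_ref = 14.9646 / 1e-12 = 1.49646e+13
Lw = 10 * log10(1.49646e+13) = 131.75 dB


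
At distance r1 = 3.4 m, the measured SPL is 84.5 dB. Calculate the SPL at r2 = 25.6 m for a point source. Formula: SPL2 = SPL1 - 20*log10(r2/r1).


r2/r1 = 25.6/3.4 = 7.52941
Correction = 20*log10(7.52941) = 17.5352 dB
SPL2 = 84.5 - 17.5352 = 66.965 dB


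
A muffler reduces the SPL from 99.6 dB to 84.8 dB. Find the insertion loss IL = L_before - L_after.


Insertion loss = SPL without muffler - SPL with muffler
IL = 99.6 - 84.8 = 14.8 dB


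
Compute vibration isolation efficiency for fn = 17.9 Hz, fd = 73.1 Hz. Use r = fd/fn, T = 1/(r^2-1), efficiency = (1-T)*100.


r = 73.1 / 17.9 = 4.0838
r^2 - 1 = 4.0838^2 - 1 = 15.6774
T = 1/15.6774 = 0.0637861
Efficiency = (1 - 0.0637861)*100 = 93.621 %


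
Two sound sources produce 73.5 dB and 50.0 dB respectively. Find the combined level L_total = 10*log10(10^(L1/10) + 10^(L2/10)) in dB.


10^(73.5/10) = 2.23872e+07
10^(50.0/10) = 100000
Sum = 2.23872e+07 + 100000 = 2.24872e+07
L_total = 10*log10(2.24872e+07) = 73.519 dB


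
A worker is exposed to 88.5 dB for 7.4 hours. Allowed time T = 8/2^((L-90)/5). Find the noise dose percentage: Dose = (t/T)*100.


T_allowed = 8 / 2^((88.5 - 90)/5) = 9.84916 hr
Dose = 7.4 / 9.84916 * 100 = 75.133 %


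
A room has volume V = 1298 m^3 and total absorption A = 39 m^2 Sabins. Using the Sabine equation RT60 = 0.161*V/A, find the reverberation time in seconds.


RT60 = 0.161 * 1298 / 39 = 5.3584 s


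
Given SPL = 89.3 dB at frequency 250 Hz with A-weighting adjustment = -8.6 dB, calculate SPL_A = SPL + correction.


A-weighting table: 250 Hz -> -8.6 dB correction
SPL_A = SPL + correction = 89.3 + (-8.6) = 80.7 dBA


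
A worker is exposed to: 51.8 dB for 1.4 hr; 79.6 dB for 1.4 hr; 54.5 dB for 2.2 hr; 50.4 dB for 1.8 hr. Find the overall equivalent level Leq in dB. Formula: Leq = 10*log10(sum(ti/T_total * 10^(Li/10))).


T_total = 1.4 + 1.4 + 2.2 + 1.8 = 6.8 hr
(1.4/6.8) * 10^(51.8/10) = 31161.6
(1.4/6.8) * 10^(79.6/10) = 1.87767e+07
(2.2/6.8) * 10^(54.5/10) = 91183
(1.8/6.8) * 10^(50.4/10) = 29024.4
Sum = 31161.6 + 1.87767e+07 + 91183 + 29024.4 = 1.89281e+07
Leq = 10*log10(1.89281e+07) = 72.771 dB


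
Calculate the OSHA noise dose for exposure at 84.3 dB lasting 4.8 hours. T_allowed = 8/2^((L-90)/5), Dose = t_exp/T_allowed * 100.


T_allowed = 8 / 2^((84.3 - 90)/5) = 17.6305 hr
Dose = 4.8 / 17.6305 * 100 = 27.226 %


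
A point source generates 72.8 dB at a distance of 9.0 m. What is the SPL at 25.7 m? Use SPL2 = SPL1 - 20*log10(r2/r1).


r2/r1 = 25.7/9.0 = 2.85556
Correction = 20*log10(2.85556) = 9.11383 dB
SPL2 = 72.8 - 9.11383 = 63.686 dB


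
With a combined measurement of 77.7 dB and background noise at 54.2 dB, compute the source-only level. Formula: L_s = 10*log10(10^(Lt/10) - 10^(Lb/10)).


10^(77.7/10) = 5.88844e+07
10^(54.2/10) = 263027
Difference = 5.88844e+07 - 263027 = 5.86214e+07
L_source = 10*log10(5.86214e+07) = 77.681 dB


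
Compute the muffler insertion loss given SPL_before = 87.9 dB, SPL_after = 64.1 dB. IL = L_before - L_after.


Insertion loss = SPL without muffler - SPL with muffler
IL = 87.9 - 64.1 = 23.8 dB


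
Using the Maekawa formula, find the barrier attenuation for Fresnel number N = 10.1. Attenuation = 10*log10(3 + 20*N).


3 + 20*N = 3 + 20*10.1 = 205
Att = 10*log10(205) = 23.118 dB


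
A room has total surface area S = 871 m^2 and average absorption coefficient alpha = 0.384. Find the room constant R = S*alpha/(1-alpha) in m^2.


R = 871 * 0.384 / (1 - 0.384) = 542.96 m^2


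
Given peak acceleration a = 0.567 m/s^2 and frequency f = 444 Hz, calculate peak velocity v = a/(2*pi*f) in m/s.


omega = 2*pi*f = 2*pi*444 = 2789.73 rad/s
v = a / omega = 0.567 / 2789.73 = 0.00020325 m/s


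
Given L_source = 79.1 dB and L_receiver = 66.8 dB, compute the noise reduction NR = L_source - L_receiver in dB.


NR = L_source - L_receiver (difference between source and receiving room levels)
NR = 79.1 - 66.8 = 12.3 dB


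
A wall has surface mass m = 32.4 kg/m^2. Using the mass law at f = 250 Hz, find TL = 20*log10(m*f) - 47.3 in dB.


m * f = 32.4 * 250 = 8100
20*log10(8100) = 78.1697 dB
TL = 78.1697 - 47.3 = 30.87 dB


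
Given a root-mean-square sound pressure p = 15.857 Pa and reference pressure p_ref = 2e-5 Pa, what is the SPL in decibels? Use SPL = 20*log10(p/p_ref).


p / p_ref = 15.857 / 2e-5 = 792850
SPL = 20 * log10(792850) = 117.98 dB


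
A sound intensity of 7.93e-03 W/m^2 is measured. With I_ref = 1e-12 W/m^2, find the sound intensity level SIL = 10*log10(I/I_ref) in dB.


I / I_ref = 7.93e-03 / 1e-12 = 7.93e+09
SIL = 10 * log10(7.93e+09) = 98.993 dB


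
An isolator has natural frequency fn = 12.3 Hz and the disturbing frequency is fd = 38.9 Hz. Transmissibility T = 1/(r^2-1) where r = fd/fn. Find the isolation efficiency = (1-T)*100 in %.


r = 38.9 / 12.3 = 3.1626
r^2 - 1 = 3.1626^2 - 1 = 9.00204
T = 1/9.00204 = 0.111086
Efficiency = (1 - 0.111086)*100 = 88.891 %


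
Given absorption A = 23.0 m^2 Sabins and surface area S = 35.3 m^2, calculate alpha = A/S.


Absorption coefficient = absorbed power / incident power
alpha = A / S = 23.0 / 35.3 = 0.65156


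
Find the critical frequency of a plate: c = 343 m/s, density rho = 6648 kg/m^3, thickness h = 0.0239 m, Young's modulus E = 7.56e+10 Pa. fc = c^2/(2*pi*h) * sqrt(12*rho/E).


12*rho/E = 12*6648/7.56e+10 = 1.05524e-06
sqrt(12*rho/E) = sqrt(1.05524e-06) = 0.00102725
c^2/(2*pi*h) = 343^2/(2*pi*0.0239) = 783449
fc = 783449 * 0.00102725 = 804.8 Hz


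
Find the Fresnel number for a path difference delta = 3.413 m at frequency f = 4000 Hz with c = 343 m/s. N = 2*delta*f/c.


N = 2*delta*f/c = 2*delta/lambda, where lambda = c/f
lambda = 343 / 4000 = 0.08575 m
N = 2 * 3.413 / 0.08575 = 79.603


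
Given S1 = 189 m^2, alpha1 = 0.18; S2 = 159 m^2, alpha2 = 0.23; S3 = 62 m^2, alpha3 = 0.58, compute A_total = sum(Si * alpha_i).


189 * 0.18 = 34.02
159 * 0.23 = 36.57
62 * 0.58 = 35.96
A_total = 34.02 + 36.57 + 35.96 = 106.55 m^2


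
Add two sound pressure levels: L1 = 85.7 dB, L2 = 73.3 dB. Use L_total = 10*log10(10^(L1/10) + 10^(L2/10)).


10^(85.7/10) = 3.71535e+08
10^(73.3/10) = 2.13796e+07
Sum = 3.71535e+08 + 2.13796e+07 = 3.92915e+08
L_total = 10*log10(3.92915e+08) = 85.943 dB


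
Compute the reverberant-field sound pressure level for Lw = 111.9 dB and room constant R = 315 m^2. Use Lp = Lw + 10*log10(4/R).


4/R = 4/315 = 0.0126984
Lp = 111.9 + 10*log10(0.0126984) = 92.937 dB


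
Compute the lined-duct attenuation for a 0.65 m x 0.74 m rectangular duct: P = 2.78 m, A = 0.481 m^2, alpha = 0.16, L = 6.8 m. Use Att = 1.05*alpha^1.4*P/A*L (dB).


alpha^1.4 = 0.16^1.4 = 0.076872
Attenuation rate = 1.05 * alpha^1.4 * P / A
= 1.05 * 0.076872 * 2.78 / 0.481 = 0.466506 dB/m
Total Att = 0.466506 * 6.8 = 3.1722 dB


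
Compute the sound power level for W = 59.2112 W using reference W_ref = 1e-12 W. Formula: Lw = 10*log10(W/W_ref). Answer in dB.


W / W_ref = 59.2112 / 1e-12 = 5.92112e+13
Lw = 10 * log10(5.92112e+13) = 137.72 dB


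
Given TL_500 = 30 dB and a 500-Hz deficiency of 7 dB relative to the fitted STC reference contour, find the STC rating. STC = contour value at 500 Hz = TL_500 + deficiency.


By ASTM E413, STC = value of the fitted reference contour at 500 Hz.
Contour value at 500 Hz = TL_500 + deficiency = 30 + 7 = 37
STC = 37


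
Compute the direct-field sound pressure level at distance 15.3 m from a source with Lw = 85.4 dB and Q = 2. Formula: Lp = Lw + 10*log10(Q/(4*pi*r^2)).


4*pi*r^2 = 4*pi*15.3^2 = 2941.66 m^2
Q / (4*pi*r^2) = 2 / 2941.66 = 0.000679888
Lp = 85.4 + 10*log10(0.000679888) = 53.724 dB


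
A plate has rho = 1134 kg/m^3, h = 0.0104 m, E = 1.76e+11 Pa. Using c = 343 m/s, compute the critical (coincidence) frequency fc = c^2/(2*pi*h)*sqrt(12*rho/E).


12*rho/E = 12*1134/1.76e+11 = 7.73182e-08
sqrt(12*rho/E) = sqrt(7.73182e-08) = 0.000278062
c^2/(2*pi*h) = 343^2/(2*pi*0.0104) = 1.80042e+06
fc = 1.80042e+06 * 0.000278062 = 500.63 Hz


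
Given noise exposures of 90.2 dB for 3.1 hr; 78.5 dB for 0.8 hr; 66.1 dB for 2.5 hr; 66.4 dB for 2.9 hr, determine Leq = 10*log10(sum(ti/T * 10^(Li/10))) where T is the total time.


T_total = 3.1 + 0.8 + 2.5 + 2.9 = 9.3 hr
(3.1/9.3) * 10^(90.2/10) = 3.49043e+08
(0.8/9.3) * 10^(78.5/10) = 6.08986e+06
(2.5/9.3) * 10^(66.1/10) = 1.09511e+06
(2.9/9.3) * 10^(66.4/10) = 1.36118e+06
Sum = 3.49043e+08 + 6.08986e+06 + 1.09511e+06 + 1.36118e+06 = 3.57589e+08
Leq = 10*log10(3.57589e+08) = 85.534 dB


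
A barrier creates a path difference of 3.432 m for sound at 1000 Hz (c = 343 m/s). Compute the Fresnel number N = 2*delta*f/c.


N = 2*delta*f/c = 2*delta/lambda, where lambda = c/f
lambda = 343 / 1000 = 0.343 m
N = 2 * 3.432 / 0.343 = 20.012


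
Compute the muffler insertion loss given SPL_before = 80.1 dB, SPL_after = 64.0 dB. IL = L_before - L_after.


Insertion loss = SPL without muffler - SPL with muffler
IL = 80.1 - 64.0 = 16.1 dB
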